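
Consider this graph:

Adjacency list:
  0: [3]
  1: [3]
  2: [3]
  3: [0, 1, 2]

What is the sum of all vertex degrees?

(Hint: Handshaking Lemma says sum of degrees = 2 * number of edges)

Count edges: 3 edges.
By Handshaking Lemma: sum of degrees = 2 * 3 = 6.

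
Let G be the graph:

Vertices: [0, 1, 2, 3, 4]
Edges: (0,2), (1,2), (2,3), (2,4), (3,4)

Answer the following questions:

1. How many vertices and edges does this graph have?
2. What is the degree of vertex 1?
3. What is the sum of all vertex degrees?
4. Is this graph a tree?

Count: 5 vertices, 5 edges.
Vertex 1 has neighbors [2], degree = 1.
Handshaking lemma: 2 * 5 = 10.
A tree on 5 vertices has 4 edges. This graph has 5 edges (1 extra). Not a tree.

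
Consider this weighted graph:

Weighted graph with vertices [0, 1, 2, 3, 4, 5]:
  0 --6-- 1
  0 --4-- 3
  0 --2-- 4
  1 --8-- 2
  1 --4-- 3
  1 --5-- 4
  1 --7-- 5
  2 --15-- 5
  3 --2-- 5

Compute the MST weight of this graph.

Applying Kruskal's algorithm (sort edges by weight, add if no cycle):
  Add (0,4) w=2
  Add (3,5) w=2
  Add (0,3) w=4
  Add (1,3) w=4
  Skip (1,4) w=5 (creates cycle)
  Skip (0,1) w=6 (creates cycle)
  Skip (1,5) w=7 (creates cycle)
  Add (1,2) w=8
  Skip (2,5) w=15 (creates cycle)
MST weight = 20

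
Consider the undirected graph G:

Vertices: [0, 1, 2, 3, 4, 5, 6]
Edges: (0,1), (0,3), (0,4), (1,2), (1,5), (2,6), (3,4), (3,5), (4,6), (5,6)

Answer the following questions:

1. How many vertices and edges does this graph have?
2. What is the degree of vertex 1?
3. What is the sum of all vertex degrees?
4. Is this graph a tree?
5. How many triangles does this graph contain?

Count: 7 vertices, 10 edges.
Vertex 1 has neighbors [0, 2, 5], degree = 3.
Handshaking lemma: 2 * 10 = 20.
A tree on 7 vertices has 6 edges. This graph has 10 edges (4 extra). Not a tree.
Number of triangles = 1.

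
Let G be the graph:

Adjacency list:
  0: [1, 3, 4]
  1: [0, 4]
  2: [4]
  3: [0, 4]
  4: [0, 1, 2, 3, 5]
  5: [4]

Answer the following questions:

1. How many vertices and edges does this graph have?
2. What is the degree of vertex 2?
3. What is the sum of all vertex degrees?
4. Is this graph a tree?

Count: 6 vertices, 7 edges.
Vertex 2 has neighbors [4], degree = 1.
Handshaking lemma: 2 * 7 = 14.
A tree on 6 vertices has 5 edges. This graph has 7 edges (2 extra). Not a tree.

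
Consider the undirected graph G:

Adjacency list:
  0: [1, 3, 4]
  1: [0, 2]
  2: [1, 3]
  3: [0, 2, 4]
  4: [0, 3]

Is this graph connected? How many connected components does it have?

Checking connectivity: the graph has 1 connected component(s).
All vertices are reachable from each other. The graph IS connected.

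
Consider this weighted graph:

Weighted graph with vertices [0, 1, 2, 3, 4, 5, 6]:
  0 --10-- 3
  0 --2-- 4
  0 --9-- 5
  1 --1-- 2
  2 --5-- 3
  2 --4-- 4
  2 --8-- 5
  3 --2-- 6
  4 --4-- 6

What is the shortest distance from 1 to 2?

Using Dijkstra's algorithm from vertex 1:
Shortest path: 1 -> 2
Total weight: 1 = 1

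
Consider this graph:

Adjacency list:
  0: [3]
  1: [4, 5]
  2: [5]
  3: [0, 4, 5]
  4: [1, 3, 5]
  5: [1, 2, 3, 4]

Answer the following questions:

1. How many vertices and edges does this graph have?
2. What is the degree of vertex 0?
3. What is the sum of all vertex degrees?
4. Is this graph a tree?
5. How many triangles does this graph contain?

Count: 6 vertices, 7 edges.
Vertex 0 has neighbors [3], degree = 1.
Handshaking lemma: 2 * 7 = 14.
A tree on 6 vertices has 5 edges. This graph has 7 edges (2 extra). Not a tree.
Number of triangles = 2.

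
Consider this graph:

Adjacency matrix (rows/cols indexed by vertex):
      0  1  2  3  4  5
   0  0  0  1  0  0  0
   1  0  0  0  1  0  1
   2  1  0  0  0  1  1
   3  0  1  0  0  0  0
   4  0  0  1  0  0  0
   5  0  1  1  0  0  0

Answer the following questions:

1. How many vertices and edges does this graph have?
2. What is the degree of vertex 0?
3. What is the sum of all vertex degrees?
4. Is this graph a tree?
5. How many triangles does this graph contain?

Count: 6 vertices, 5 edges.
Vertex 0 has neighbors [2], degree = 1.
Handshaking lemma: 2 * 5 = 10.
A graph is a tree iff it is connected and has exactly n-1 edges. This graph is connected (all 6 vertices in one component) and has 6-1 = 5 edges. It is a tree.
Number of triangles = 0.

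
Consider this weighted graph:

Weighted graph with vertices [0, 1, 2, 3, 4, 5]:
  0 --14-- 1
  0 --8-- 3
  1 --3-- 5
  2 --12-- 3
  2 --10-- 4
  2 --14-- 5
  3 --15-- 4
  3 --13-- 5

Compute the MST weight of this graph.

Applying Kruskal's algorithm (sort edges by weight, add if no cycle):
  Add (1,5) w=3
  Add (0,3) w=8
  Add (2,4) w=10
  Add (2,3) w=12
  Add (3,5) w=13
  Skip (0,1) w=14 (creates cycle)
  Skip (2,5) w=14 (creates cycle)
  Skip (3,4) w=15 (creates cycle)
MST weight = 46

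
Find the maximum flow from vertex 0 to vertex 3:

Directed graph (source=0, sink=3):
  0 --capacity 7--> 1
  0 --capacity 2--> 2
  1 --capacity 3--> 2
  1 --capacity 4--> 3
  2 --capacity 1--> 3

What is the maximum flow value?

Computing max flow:
  Flow on (0->1): 5/7
  Flow on (1->2): 1/3
  Flow on (1->3): 4/4
  Flow on (2->3): 1/1
Maximum flow = 5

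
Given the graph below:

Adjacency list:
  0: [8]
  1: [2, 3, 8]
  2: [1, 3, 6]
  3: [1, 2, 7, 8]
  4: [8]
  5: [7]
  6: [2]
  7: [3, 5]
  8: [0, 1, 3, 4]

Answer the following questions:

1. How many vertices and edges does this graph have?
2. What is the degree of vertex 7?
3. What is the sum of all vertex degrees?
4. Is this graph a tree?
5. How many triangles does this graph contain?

Count: 9 vertices, 10 edges.
Vertex 7 has neighbors [3, 5], degree = 2.
Handshaking lemma: 2 * 10 = 20.
A tree on 9 vertices has 8 edges. This graph has 10 edges (2 extra). Not a tree.
Number of triangles = 2.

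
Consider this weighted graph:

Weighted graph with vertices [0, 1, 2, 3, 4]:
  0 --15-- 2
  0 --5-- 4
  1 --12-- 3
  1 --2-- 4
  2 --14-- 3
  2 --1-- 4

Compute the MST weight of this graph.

Applying Kruskal's algorithm (sort edges by weight, add if no cycle):
  Add (2,4) w=1
  Add (1,4) w=2
  Add (0,4) w=5
  Add (1,3) w=12
  Skip (2,3) w=14 (creates cycle)
  Skip (0,2) w=15 (creates cycle)
MST weight = 20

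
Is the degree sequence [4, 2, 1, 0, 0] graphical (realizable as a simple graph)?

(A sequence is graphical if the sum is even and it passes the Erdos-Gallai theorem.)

Sum of degrees = 7. Sum is odd, so the sequence is NOT graphical.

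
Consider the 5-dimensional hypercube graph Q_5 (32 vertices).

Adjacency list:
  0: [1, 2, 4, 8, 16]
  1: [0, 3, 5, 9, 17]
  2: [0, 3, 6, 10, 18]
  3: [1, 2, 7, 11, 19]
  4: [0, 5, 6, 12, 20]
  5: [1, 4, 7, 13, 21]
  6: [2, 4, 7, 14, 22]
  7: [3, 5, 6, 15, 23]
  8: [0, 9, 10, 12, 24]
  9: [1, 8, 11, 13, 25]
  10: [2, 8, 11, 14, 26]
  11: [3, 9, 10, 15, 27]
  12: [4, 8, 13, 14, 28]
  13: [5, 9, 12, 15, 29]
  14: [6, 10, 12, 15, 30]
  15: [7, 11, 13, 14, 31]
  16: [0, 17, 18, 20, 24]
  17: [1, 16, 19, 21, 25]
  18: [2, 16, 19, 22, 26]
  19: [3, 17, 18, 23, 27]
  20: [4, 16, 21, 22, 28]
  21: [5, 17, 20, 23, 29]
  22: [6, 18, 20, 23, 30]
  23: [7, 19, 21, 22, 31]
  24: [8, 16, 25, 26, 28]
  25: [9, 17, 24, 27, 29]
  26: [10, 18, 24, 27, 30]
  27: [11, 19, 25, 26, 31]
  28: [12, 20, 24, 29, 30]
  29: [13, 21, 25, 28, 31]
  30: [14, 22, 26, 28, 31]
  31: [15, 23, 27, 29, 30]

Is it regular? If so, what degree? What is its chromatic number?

In Q_5, every vertex has exactly 5 neighbors (flip one of 5 bits), so it is 5-regular.
Q_5 is bipartite (partition by bit-parity), so chromatic number = 2.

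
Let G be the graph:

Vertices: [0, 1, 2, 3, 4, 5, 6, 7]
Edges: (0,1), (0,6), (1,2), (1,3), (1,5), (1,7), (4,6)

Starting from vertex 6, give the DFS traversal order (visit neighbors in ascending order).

DFS from vertex 6 (neighbors processed in ascending order):
Visit order: 6, 0, 1, 2, 3, 5, 7, 4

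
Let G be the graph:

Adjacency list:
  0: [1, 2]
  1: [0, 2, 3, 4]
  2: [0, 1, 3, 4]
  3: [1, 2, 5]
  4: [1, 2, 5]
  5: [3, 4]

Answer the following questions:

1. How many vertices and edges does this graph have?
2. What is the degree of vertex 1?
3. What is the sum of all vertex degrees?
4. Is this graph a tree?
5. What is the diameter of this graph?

Count: 6 vertices, 9 edges.
Vertex 1 has neighbors [0, 2, 3, 4], degree = 4.
Handshaking lemma: 2 * 9 = 18.
A tree on 6 vertices has 5 edges. This graph has 9 edges (4 extra). Not a tree.
Diameter (longest shortest path) = 3.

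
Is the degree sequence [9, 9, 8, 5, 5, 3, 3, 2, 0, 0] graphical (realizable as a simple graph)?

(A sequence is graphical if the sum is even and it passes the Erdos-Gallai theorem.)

Sum of degrees = 44. Sum is even but fails Erdos-Gallai. The sequence is NOT graphical.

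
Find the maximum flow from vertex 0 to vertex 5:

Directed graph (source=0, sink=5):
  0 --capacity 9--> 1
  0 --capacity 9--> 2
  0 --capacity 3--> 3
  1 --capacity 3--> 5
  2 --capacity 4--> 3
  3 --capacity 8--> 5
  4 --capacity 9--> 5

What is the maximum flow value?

Computing max flow:
  Flow on (0->1): 3/9
  Flow on (0->2): 4/9
  Flow on (0->3): 3/3
  Flow on (1->5): 3/3
  Flow on (2->3): 4/4
  Flow on (3->5): 7/8
Maximum flow = 10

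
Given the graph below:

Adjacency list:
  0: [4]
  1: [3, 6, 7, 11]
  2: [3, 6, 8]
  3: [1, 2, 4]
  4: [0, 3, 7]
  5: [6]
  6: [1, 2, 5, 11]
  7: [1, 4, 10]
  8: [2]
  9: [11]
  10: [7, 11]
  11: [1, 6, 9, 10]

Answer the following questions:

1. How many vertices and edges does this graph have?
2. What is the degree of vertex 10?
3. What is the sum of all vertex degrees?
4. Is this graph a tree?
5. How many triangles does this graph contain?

Count: 12 vertices, 15 edges.
Vertex 10 has neighbors [7, 11], degree = 2.
Handshaking lemma: 2 * 15 = 30.
A tree on 12 vertices has 11 edges. This graph has 15 edges (4 extra). Not a tree.
Number of triangles = 1.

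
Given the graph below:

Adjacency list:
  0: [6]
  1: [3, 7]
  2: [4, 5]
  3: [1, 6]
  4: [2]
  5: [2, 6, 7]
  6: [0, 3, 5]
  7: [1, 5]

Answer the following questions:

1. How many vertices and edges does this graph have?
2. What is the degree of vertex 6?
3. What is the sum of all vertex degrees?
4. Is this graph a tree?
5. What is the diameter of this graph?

Count: 8 vertices, 8 edges.
Vertex 6 has neighbors [0, 3, 5], degree = 3.
Handshaking lemma: 2 * 8 = 16.
A tree on 8 vertices has 7 edges. This graph has 8 edges (1 extra). Not a tree.
Diameter (longest shortest path) = 4.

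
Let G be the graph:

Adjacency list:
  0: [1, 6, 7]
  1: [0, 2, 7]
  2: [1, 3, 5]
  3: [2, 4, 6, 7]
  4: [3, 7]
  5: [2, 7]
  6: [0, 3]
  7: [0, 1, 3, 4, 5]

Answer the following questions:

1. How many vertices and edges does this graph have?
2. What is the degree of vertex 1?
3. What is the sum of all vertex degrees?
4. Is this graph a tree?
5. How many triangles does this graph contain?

Count: 8 vertices, 12 edges.
Vertex 1 has neighbors [0, 2, 7], degree = 3.
Handshaking lemma: 2 * 12 = 24.
A tree on 8 vertices has 7 edges. This graph has 12 edges (5 extra). Not a tree.
Number of triangles = 2.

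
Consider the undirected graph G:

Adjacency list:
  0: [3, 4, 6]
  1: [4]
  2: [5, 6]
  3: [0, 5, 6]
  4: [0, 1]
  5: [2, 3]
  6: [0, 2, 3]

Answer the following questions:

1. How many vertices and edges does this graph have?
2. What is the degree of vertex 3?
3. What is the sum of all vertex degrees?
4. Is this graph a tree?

Count: 7 vertices, 8 edges.
Vertex 3 has neighbors [0, 5, 6], degree = 3.
Handshaking lemma: 2 * 8 = 16.
A tree on 7 vertices has 6 edges. This graph has 8 edges (2 extra). Not a tree.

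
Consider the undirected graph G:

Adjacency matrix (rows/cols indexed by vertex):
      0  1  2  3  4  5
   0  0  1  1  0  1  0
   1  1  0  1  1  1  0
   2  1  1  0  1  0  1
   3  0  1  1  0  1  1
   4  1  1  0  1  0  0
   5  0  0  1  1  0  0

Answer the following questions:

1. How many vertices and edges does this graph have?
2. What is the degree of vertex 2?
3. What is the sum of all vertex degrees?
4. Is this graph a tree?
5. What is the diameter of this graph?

Count: 6 vertices, 10 edges.
Vertex 2 has neighbors [0, 1, 3, 5], degree = 4.
Handshaking lemma: 2 * 10 = 20.
A tree on 6 vertices has 5 edges. This graph has 10 edges (5 extra). Not a tree.
Diameter (longest shortest path) = 2.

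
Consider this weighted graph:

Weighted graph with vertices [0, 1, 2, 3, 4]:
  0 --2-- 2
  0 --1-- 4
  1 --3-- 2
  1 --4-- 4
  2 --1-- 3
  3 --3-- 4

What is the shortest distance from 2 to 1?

Using Dijkstra's algorithm from vertex 2:
Shortest path: 2 -> 1
Total weight: 3 = 3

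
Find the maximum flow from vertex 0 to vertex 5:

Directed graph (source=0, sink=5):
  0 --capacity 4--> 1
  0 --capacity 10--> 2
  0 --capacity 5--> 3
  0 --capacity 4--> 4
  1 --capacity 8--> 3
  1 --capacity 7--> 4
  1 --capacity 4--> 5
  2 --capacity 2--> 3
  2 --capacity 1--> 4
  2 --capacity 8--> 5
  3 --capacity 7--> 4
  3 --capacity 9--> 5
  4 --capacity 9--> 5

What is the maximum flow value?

Computing max flow:
  Flow on (0->1): 4/4
  Flow on (0->2): 10/10
  Flow on (0->3): 5/5
  Flow on (0->4): 4/4
  Flow on (1->5): 4/4
  Flow on (2->3): 2/2
  Flow on (2->5): 8/8
  Flow on (3->5): 7/9
  Flow on (4->5): 4/9
Maximum flow = 23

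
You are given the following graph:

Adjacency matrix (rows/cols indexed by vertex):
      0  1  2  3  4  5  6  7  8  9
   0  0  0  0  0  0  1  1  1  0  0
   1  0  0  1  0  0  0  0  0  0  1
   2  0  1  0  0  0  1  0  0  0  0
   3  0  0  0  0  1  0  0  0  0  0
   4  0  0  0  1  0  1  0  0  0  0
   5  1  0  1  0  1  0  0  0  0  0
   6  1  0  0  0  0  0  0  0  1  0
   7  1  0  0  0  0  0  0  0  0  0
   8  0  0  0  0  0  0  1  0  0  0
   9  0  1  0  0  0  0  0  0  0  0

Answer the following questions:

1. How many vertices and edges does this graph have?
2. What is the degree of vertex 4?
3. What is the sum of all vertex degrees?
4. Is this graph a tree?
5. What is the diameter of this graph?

Count: 10 vertices, 9 edges.
Vertex 4 has neighbors [3, 5], degree = 2.
Handshaking lemma: 2 * 9 = 18.
A graph is a tree iff it is connected and has exactly n-1 edges. This graph is connected (all 10 vertices in one component) and has 10-1 = 9 edges. It is a tree.
Diameter (longest shortest path) = 6.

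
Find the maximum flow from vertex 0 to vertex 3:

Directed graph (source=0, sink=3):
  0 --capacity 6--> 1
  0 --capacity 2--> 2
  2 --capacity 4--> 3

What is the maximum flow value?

Computing max flow:
  Flow on (0->2): 2/2
  Flow on (2->3): 2/4
Maximum flow = 2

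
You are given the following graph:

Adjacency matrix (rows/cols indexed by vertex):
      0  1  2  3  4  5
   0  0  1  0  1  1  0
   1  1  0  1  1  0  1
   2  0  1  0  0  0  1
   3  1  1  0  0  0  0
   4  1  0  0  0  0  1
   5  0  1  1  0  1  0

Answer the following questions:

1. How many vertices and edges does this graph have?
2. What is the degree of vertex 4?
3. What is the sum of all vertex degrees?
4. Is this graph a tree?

Count: 6 vertices, 8 edges.
Vertex 4 has neighbors [0, 5], degree = 2.
Handshaking lemma: 2 * 8 = 16.
A tree on 6 vertices has 5 edges. This graph has 8 edges (3 extra). Not a tree.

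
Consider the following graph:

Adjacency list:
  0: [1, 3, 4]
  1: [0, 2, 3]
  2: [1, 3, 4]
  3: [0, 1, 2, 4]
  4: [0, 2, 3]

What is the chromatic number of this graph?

The graph has a maximum clique of size 3 (lower bound on chromatic number).
A valid 3-coloring: {0: 1, 1: 2, 2: 1, 3: 0, 4: 2}.
Chromatic number = 3.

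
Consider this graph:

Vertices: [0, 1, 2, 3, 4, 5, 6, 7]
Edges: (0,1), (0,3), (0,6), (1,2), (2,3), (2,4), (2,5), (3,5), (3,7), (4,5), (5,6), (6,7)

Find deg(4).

Vertex 4 has neighbors [2, 5], so deg(4) = 2.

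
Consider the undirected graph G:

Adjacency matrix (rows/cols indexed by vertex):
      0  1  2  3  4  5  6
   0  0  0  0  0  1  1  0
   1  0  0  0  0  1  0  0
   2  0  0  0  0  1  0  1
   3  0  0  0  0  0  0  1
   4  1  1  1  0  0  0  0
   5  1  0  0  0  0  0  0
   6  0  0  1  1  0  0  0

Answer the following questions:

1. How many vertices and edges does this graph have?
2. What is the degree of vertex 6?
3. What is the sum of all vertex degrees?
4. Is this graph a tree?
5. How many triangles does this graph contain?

Count: 7 vertices, 6 edges.
Vertex 6 has neighbors [2, 3], degree = 2.
Handshaking lemma: 2 * 6 = 12.
A graph is a tree iff it is connected and has exactly n-1 edges. This graph is connected (all 7 vertices in one component) and has 7-1 = 6 edges. It is a tree.
Number of triangles = 0.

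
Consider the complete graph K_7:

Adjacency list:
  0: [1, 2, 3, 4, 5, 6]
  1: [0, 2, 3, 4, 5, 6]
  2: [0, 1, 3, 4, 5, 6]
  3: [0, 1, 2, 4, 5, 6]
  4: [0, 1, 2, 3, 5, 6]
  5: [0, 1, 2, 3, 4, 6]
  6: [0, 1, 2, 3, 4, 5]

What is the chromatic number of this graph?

In K_7, every vertex is adjacent to every other vertex.
Each vertex needs a unique color.
Chromatic number = 7.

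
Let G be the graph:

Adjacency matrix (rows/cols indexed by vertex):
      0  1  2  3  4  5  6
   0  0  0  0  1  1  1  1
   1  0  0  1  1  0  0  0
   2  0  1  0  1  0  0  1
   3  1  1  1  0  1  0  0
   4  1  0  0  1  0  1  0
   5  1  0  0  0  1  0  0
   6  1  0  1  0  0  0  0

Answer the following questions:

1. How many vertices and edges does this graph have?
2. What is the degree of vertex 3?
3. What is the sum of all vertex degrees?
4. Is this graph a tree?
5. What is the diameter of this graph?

Count: 7 vertices, 10 edges.
Vertex 3 has neighbors [0, 1, 2, 4], degree = 4.
Handshaking lemma: 2 * 10 = 20.
A tree on 7 vertices has 6 edges. This graph has 10 edges (4 extra). Not a tree.
Diameter (longest shortest path) = 3.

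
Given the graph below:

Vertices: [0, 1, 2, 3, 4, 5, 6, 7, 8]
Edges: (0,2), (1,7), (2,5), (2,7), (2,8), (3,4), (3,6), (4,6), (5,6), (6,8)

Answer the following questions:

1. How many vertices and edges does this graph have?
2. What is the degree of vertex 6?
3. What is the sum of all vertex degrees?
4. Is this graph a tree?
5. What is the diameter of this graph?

Count: 9 vertices, 10 edges.
Vertex 6 has neighbors [3, 4, 5, 8], degree = 4.
Handshaking lemma: 2 * 10 = 20.
A tree on 9 vertices has 8 edges. This graph has 10 edges (2 extra). Not a tree.
Diameter (longest shortest path) = 5.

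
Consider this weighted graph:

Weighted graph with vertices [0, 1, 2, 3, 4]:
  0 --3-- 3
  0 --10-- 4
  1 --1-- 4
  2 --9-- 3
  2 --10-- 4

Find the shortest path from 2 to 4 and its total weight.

Using Dijkstra's algorithm from vertex 2:
Shortest path: 2 -> 4
Total weight: 10 = 10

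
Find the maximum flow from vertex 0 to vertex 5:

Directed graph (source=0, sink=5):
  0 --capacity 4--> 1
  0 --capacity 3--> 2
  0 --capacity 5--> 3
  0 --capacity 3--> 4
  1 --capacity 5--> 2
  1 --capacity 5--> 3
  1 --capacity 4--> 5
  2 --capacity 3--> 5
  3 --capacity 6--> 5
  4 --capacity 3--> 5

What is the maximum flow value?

Computing max flow:
  Flow on (0->1): 4/4
  Flow on (0->2): 3/3
  Flow on (0->3): 5/5
  Flow on (0->4): 3/3
  Flow on (1->5): 4/4
  Flow on (2->5): 3/3
  Flow on (3->5): 5/6
  Flow on (4->5): 3/3
Maximum flow = 15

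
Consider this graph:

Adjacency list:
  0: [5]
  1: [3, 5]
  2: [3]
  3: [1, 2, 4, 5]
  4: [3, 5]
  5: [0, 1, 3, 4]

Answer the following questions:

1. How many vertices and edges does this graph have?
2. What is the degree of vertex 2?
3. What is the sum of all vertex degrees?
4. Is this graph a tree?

Count: 6 vertices, 7 edges.
Vertex 2 has neighbors [3], degree = 1.
Handshaking lemma: 2 * 7 = 14.
A tree on 6 vertices has 5 edges. This graph has 7 edges (2 extra). Not a tree.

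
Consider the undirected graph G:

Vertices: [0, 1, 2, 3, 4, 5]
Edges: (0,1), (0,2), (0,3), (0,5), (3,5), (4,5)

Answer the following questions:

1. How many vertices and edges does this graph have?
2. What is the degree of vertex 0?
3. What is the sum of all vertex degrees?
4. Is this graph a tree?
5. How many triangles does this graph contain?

Count: 6 vertices, 6 edges.
Vertex 0 has neighbors [1, 2, 3, 5], degree = 4.
Handshaking lemma: 2 * 6 = 12.
A tree on 6 vertices has 5 edges. This graph has 6 edges (1 extra). Not a tree.
Number of triangles = 1.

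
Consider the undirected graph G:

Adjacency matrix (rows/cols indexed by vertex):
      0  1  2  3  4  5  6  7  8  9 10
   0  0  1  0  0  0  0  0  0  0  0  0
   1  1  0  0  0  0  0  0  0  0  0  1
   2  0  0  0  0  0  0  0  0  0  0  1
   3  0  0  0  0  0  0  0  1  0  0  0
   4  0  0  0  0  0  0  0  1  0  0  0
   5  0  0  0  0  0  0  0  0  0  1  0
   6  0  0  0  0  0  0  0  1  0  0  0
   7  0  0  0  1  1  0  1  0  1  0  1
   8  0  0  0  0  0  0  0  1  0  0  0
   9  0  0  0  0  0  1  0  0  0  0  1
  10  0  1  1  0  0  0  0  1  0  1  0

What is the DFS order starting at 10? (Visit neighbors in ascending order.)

DFS from vertex 10 (neighbors processed in ascending order):
Visit order: 10, 1, 0, 2, 7, 3, 4, 6, 8, 9, 5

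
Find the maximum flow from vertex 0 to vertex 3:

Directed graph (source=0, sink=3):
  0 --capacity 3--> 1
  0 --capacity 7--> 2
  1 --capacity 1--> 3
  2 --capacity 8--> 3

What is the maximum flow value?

Computing max flow:
  Flow on (0->1): 1/3
  Flow on (0->2): 7/7
  Flow on (1->3): 1/1
  Flow on (2->3): 7/8
Maximum flow = 8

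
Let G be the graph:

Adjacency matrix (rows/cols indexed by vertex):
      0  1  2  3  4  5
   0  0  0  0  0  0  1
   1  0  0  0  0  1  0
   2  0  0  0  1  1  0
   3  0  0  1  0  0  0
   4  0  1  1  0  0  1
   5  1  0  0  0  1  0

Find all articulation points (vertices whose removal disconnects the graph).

An articulation point is a vertex whose removal disconnects the graph.
Articulation points: [2, 4, 5]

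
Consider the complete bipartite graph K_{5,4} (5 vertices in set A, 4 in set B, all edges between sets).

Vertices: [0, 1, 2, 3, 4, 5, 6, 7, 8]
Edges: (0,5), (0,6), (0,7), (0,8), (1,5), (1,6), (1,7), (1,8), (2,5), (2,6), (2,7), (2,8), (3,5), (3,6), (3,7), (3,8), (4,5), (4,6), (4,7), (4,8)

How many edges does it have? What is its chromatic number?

K_{5,4} has 5 * 4 = 20 edges.
Bipartite graphs have chromatic number 2 (color each partition differently).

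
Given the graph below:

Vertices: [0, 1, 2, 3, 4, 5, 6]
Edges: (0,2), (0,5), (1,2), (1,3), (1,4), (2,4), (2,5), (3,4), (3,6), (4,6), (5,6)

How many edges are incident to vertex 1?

Vertex 1 has neighbors [2, 3, 4], so deg(1) = 3.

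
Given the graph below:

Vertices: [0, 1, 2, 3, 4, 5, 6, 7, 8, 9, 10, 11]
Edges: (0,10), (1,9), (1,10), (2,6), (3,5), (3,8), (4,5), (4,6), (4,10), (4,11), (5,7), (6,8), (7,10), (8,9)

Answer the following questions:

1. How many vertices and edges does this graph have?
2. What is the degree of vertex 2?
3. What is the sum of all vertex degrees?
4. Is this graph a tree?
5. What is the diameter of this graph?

Count: 12 vertices, 14 edges.
Vertex 2 has neighbors [6], degree = 1.
Handshaking lemma: 2 * 14 = 28.
A tree on 12 vertices has 11 edges. This graph has 14 edges (3 extra). Not a tree.
Diameter (longest shortest path) = 4.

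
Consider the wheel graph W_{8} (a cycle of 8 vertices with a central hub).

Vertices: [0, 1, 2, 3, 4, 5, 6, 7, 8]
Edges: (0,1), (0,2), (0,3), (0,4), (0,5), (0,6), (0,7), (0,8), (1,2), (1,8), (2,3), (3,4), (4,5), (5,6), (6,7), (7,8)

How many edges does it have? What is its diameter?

Wheel graph W_{8}: 8 cycle edges + 8 spoke edges = 16 edges.
The hub is distance 1 from all cycle vertices. Max distance between cycle vertices through hub is 2.
Diameter = 2.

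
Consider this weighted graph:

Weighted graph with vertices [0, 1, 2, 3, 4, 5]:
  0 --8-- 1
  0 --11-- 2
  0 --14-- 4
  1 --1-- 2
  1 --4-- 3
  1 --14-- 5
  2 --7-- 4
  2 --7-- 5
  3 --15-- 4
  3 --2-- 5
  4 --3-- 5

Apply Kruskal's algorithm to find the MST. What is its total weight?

Applying Kruskal's algorithm (sort edges by weight, add if no cycle):
  Add (1,2) w=1
  Add (3,5) w=2
  Add (4,5) w=3
  Add (1,3) w=4
  Skip (2,4) w=7 (creates cycle)
  Skip (2,5) w=7 (creates cycle)
  Add (0,1) w=8
  Skip (0,2) w=11 (creates cycle)
  Skip (0,4) w=14 (creates cycle)
  Skip (1,5) w=14 (creates cycle)
  Skip (3,4) w=15 (creates cycle)
MST weight = 18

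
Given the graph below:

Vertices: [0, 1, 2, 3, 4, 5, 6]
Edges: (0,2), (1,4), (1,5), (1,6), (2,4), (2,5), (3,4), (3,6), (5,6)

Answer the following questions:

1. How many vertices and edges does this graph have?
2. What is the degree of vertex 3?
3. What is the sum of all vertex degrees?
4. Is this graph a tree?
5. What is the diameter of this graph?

Count: 7 vertices, 9 edges.
Vertex 3 has neighbors [4, 6], degree = 2.
Handshaking lemma: 2 * 9 = 18.
A tree on 7 vertices has 6 edges. This graph has 9 edges (3 extra). Not a tree.
Diameter (longest shortest path) = 3.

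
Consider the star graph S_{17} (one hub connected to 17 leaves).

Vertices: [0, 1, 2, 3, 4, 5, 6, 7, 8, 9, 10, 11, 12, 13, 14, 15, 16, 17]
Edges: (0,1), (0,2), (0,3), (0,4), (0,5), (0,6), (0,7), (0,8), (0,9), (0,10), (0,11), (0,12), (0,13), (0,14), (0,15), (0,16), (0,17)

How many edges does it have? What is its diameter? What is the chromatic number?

Star graph S_{17}: the hub connects to all 17 leaves.
Edges = 17.
Diameter = 2 (any leaf to hub is 1, leaf to leaf through hub is 2).
Star graphs are bipartite (hub vs leaves), so chromatic number = 2.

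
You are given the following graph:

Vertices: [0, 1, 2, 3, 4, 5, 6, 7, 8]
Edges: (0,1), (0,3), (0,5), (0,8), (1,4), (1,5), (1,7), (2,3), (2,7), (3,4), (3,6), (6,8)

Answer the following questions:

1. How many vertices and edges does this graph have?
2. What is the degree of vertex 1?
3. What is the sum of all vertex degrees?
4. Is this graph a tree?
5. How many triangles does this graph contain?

Count: 9 vertices, 12 edges.
Vertex 1 has neighbors [0, 4, 5, 7], degree = 4.
Handshaking lemma: 2 * 12 = 24.
A tree on 9 vertices has 8 edges. This graph has 12 edges (4 extra). Not a tree.
Number of triangles = 1.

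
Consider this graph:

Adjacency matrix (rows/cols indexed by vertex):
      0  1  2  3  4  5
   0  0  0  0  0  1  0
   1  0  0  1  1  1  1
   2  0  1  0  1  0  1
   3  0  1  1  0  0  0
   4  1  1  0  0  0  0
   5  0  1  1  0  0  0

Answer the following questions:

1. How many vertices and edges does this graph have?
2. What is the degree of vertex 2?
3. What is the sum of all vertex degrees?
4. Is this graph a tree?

Count: 6 vertices, 7 edges.
Vertex 2 has neighbors [1, 3, 5], degree = 3.
Handshaking lemma: 2 * 7 = 14.
A tree on 6 vertices has 5 edges. This graph has 7 edges (2 extra). Not a tree.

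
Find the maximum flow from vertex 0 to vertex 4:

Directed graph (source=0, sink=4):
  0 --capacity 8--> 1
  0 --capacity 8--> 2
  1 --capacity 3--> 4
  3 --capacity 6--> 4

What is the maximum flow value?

Computing max flow:
  Flow on (0->1): 3/8
  Flow on (1->4): 3/3
Maximum flow = 3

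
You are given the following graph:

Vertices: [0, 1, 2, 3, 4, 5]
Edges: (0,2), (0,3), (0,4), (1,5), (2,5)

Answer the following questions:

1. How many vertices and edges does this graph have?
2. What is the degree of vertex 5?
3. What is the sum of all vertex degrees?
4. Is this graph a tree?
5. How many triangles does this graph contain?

Count: 6 vertices, 5 edges.
Vertex 5 has neighbors [1, 2], degree = 2.
Handshaking lemma: 2 * 5 = 10.
A graph is a tree iff it is connected and has exactly n-1 edges. This graph is connected (all 6 vertices in one component) and has 6-1 = 5 edges. It is a tree.
Number of triangles = 0.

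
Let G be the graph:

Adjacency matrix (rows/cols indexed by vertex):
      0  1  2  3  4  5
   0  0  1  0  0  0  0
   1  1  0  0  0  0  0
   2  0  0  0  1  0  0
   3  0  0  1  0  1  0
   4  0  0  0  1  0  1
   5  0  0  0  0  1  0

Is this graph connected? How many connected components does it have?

Checking connectivity: the graph has 2 connected component(s).
Components: [[0, 1], [2, 3, 4, 5]]. The graph is NOT connected.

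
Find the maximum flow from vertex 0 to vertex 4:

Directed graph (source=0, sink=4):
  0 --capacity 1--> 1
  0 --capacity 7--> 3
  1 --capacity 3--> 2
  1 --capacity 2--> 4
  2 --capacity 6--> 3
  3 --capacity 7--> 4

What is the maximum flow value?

Computing max flow:
  Flow on (0->1): 1/1
  Flow on (0->3): 7/7
  Flow on (1->4): 1/2
  Flow on (3->4): 7/7
Maximum flow = 8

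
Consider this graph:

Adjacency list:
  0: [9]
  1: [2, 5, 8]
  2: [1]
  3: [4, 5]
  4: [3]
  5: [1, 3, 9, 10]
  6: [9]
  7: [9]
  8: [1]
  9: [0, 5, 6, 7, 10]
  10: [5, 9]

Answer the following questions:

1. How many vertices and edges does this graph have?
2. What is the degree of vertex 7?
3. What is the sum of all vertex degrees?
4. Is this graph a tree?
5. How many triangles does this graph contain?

Count: 11 vertices, 11 edges.
Vertex 7 has neighbors [9], degree = 1.
Handshaking lemma: 2 * 11 = 22.
A tree on 11 vertices has 10 edges. This graph has 11 edges (1 extra). Not a tree.
Number of triangles = 1.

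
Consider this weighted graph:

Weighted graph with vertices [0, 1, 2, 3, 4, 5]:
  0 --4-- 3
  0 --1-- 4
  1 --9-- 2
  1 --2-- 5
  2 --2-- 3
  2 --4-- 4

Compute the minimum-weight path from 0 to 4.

Using Dijkstra's algorithm from vertex 0:
Shortest path: 0 -> 4
Total weight: 1 = 1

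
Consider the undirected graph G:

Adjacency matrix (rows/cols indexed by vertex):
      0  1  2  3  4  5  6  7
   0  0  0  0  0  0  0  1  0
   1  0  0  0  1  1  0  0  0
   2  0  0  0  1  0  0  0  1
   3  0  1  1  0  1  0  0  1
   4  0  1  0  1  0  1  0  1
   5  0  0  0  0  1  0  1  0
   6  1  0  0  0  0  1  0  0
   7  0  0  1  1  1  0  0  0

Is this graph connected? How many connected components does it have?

Checking connectivity: the graph has 1 connected component(s).
All vertices are reachable from each other. The graph IS connected.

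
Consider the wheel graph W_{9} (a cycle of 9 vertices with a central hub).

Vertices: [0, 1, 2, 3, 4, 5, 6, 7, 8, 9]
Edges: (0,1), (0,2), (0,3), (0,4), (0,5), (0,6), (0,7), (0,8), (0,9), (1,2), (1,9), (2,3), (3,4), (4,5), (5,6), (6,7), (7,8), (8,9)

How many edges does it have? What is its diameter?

Wheel graph W_{9}: 9 cycle edges + 9 spoke edges = 18 edges.
The hub is distance 1 from all cycle vertices. Max distance between cycle vertices through hub is 2.
Diameter = 2.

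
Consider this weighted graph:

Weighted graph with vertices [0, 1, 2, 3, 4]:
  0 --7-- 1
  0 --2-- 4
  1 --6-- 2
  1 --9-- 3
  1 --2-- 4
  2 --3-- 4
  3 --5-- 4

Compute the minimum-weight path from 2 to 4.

Using Dijkstra's algorithm from vertex 2:
Shortest path: 2 -> 4
Total weight: 3 = 3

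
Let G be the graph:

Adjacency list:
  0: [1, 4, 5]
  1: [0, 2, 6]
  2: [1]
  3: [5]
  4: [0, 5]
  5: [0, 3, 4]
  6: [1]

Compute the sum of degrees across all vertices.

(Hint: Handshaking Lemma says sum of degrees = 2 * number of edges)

Count edges: 7 edges.
By Handshaking Lemma: sum of degrees = 2 * 7 = 14.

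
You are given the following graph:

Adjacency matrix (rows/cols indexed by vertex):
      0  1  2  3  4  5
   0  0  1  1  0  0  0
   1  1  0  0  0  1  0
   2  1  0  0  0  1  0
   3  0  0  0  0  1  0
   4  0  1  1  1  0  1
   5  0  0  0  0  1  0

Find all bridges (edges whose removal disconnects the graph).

A bridge is an edge whose removal increases the number of connected components.
Bridges found: (3,4), (4,5)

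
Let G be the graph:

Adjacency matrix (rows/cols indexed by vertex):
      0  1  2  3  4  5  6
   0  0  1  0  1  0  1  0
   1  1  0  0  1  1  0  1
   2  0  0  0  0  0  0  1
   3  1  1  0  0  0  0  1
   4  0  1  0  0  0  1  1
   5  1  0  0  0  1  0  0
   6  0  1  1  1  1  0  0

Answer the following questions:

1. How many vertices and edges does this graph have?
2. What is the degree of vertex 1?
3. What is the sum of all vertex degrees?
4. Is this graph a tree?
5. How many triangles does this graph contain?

Count: 7 vertices, 10 edges.
Vertex 1 has neighbors [0, 3, 4, 6], degree = 4.
Handshaking lemma: 2 * 10 = 20.
A tree on 7 vertices has 6 edges. This graph has 10 edges (4 extra). Not a tree.
Number of triangles = 3.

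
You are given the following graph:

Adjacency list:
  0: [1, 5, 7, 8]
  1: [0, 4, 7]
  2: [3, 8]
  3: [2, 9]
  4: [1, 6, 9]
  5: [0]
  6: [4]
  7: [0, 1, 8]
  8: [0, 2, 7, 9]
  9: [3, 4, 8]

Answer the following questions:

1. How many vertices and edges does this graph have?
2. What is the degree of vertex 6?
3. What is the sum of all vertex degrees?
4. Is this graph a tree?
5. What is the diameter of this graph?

Count: 10 vertices, 13 edges.
Vertex 6 has neighbors [4], degree = 1.
Handshaking lemma: 2 * 13 = 26.
A tree on 10 vertices has 9 edges. This graph has 13 edges (4 extra). Not a tree.
Diameter (longest shortest path) = 4.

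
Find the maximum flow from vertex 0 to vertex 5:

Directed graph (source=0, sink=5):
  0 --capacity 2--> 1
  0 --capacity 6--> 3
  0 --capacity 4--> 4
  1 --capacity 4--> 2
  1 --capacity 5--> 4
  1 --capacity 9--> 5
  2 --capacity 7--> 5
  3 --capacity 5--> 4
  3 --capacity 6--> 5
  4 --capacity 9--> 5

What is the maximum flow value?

Computing max flow:
  Flow on (0->1): 2/2
  Flow on (0->3): 6/6
  Flow on (0->4): 4/4
  Flow on (1->5): 2/9
  Flow on (3->5): 6/6
  Flow on (4->5): 4/9
Maximum flow = 12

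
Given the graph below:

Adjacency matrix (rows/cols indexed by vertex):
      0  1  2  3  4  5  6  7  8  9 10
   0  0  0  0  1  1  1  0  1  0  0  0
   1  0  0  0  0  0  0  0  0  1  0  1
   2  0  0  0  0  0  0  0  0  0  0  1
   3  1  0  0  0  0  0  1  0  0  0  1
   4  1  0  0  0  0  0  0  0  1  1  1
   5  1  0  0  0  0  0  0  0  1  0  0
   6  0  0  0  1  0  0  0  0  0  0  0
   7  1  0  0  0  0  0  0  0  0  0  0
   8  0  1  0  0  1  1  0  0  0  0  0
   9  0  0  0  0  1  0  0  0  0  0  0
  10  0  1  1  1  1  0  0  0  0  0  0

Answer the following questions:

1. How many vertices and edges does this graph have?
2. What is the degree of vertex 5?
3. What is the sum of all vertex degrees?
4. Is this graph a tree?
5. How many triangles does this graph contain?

Count: 11 vertices, 13 edges.
Vertex 5 has neighbors [0, 8], degree = 2.
Handshaking lemma: 2 * 13 = 26.
A tree on 11 vertices has 10 edges. This graph has 13 edges (3 extra). Not a tree.
Number of triangles = 0.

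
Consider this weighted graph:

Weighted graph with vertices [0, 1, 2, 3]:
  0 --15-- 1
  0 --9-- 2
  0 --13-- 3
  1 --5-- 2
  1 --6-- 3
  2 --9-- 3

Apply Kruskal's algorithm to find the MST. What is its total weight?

Applying Kruskal's algorithm (sort edges by weight, add if no cycle):
  Add (1,2) w=5
  Add (1,3) w=6
  Add (0,2) w=9
  Skip (2,3) w=9 (creates cycle)
  Skip (0,3) w=13 (creates cycle)
  Skip (0,1) w=15 (creates cycle)
MST weight = 20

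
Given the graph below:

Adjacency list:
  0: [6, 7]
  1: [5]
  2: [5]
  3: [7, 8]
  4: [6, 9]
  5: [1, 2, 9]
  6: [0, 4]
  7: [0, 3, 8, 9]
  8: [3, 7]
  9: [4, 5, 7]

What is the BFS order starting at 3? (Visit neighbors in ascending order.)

BFS from vertex 3 (neighbors processed in ascending order):
Visit order: 3, 7, 8, 0, 9, 6, 4, 5, 1, 2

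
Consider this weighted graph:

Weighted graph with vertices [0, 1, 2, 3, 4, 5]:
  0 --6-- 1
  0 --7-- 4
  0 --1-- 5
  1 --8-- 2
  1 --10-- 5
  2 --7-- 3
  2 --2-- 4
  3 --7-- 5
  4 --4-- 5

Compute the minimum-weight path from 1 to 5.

Using Dijkstra's algorithm from vertex 1:
Shortest path: 1 -> 0 -> 5
Total weight: 6 + 1 = 7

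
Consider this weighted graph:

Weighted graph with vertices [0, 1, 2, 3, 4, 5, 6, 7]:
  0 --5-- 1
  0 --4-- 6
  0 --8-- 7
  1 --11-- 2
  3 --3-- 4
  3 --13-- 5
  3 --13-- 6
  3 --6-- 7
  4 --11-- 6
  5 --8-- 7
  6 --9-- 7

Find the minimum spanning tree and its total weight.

Applying Kruskal's algorithm (sort edges by weight, add if no cycle):
  Add (3,4) w=3
  Add (0,6) w=4
  Add (0,1) w=5
  Add (3,7) w=6
  Add (0,7) w=8
  Add (5,7) w=8
  Skip (6,7) w=9 (creates cycle)
  Add (1,2) w=11
  Skip (4,6) w=11 (creates cycle)
  Skip (3,5) w=13 (creates cycle)
  Skip (3,6) w=13 (creates cycle)
MST weight = 45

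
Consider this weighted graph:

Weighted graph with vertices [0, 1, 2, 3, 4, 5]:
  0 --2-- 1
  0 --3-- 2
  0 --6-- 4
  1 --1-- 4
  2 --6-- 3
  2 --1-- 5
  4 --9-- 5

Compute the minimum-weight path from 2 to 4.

Using Dijkstra's algorithm from vertex 2:
Shortest path: 2 -> 0 -> 1 -> 4
Total weight: 3 + 2 + 1 = 6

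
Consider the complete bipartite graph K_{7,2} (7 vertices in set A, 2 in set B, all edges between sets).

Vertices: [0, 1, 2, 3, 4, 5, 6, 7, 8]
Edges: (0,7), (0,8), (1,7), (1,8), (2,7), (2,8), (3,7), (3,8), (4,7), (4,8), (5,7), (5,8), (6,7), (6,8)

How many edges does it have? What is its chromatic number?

K_{7,2} has 7 * 2 = 14 edges.
Bipartite graphs have chromatic number 2 (color each partition differently).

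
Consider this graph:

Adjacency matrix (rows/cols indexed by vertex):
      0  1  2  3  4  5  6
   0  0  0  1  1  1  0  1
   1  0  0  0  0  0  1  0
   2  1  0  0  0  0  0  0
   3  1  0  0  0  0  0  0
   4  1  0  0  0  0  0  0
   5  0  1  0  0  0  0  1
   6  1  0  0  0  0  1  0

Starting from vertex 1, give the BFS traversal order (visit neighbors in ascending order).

BFS from vertex 1 (neighbors processed in ascending order):
Visit order: 1, 5, 6, 0, 2, 3, 4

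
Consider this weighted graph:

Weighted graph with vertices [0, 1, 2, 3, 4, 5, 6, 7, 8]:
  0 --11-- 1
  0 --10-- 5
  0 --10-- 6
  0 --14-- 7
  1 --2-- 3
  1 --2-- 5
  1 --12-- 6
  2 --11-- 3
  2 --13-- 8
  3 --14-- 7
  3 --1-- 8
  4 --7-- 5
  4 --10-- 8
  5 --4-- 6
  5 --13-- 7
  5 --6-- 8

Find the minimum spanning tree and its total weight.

Applying Kruskal's algorithm (sort edges by weight, add if no cycle):
  Add (3,8) w=1
  Add (1,5) w=2
  Add (1,3) w=2
  Add (5,6) w=4
  Skip (5,8) w=6 (creates cycle)
  Add (4,5) w=7
  Add (0,5) w=10
  Skip (0,6) w=10 (creates cycle)
  Skip (4,8) w=10 (creates cycle)
  Skip (0,1) w=11 (creates cycle)
  Add (2,3) w=11
  Skip (1,6) w=12 (creates cycle)
  Skip (2,8) w=13 (creates cycle)
  Add (5,7) w=13
  Skip (0,7) w=14 (creates cycle)
  Skip (3,7) w=14 (creates cycle)
MST weight = 50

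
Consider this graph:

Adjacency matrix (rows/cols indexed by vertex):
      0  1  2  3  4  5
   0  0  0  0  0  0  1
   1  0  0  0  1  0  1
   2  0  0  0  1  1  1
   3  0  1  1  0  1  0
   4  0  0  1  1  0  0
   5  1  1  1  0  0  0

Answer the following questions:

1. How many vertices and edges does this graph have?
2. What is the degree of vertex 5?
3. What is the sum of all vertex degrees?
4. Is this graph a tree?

Count: 6 vertices, 7 edges.
Vertex 5 has neighbors [0, 1, 2], degree = 3.
Handshaking lemma: 2 * 7 = 14.
A tree on 6 vertices has 5 edges. This graph has 7 edges (2 extra). Not a tree.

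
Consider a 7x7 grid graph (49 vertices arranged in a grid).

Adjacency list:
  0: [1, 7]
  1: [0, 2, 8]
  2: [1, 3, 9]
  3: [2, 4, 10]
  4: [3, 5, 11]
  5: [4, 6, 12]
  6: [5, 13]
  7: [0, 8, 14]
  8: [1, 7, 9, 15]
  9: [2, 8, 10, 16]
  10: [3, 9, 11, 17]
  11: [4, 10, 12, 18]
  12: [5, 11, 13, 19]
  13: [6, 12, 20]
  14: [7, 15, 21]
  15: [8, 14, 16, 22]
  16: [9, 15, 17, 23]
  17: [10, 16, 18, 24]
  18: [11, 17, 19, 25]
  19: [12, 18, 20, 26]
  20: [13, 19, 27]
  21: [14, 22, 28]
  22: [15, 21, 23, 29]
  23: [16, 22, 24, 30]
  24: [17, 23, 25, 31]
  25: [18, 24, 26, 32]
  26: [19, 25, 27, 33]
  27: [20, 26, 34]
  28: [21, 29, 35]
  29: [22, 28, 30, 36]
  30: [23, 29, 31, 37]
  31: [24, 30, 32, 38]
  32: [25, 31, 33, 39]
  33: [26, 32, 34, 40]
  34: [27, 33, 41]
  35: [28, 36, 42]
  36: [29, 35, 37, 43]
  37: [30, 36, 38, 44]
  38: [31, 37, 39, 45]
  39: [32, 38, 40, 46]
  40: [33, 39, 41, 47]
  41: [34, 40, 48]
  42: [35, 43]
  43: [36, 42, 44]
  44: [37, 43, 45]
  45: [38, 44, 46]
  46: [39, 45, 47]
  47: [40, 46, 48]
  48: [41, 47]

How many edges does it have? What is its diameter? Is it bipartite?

A 7x7 grid has 42 vertical edges and 42 horizontal edges.
Total edges = 42 + 42 = 84.
Diameter = (7-1) + (7-1) = 12 (corner to opposite corner).
Grid graphs are bipartite (checkerboard coloring).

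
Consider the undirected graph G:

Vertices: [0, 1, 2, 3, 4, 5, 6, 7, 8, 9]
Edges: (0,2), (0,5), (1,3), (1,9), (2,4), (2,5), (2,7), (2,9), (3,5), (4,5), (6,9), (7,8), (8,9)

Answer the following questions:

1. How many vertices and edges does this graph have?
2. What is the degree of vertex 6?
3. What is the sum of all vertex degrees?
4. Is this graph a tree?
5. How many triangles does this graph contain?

Count: 10 vertices, 13 edges.
Vertex 6 has neighbors [9], degree = 1.
Handshaking lemma: 2 * 13 = 26.
A tree on 10 vertices has 9 edges. This graph has 13 edges (4 extra). Not a tree.
Number of triangles = 2.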